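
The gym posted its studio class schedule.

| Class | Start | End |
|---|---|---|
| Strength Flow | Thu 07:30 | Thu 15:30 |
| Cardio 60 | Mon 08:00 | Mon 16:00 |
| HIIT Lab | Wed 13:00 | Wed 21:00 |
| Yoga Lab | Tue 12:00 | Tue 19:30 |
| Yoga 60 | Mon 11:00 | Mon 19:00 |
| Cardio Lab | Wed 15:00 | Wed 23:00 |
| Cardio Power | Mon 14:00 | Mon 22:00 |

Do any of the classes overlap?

Yes

Two intervals overlap when each starts before the other ends.
Sorted by start: Cardio 60, Yoga 60, Cardio Power, Yoga Lab, HIIT Lab, Cardio Lab, Strength Flow.
Yoga 60 starts before Cardio 60 ends → Cardio 60 and Yoga 60 overlap.
That's a conflict, so the schedule is not conflict-free.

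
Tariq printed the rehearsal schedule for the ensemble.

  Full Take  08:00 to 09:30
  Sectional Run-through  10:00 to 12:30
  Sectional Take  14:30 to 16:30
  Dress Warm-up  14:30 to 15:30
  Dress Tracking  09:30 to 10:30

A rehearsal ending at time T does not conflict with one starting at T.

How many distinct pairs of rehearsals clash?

Sorted by start: Full Take, Dress Tracking, Sectional Run-through, Sectional Take, Dress Warm-up.
Dress Tracking starts exactly when Full Take ends (back-to-back, no overlap), so nothing later overlaps Full Take either.
Sectional Run-through starts before Dress Tracking ends → Dress Tracking and Sectional Run-through overlap.
Sectional Take starts after Dress Tracking ends, so nothing later overlaps Dress Tracking either.
Sectional Take starts after Sectional Run-through ends, so nothing later overlaps Sectional Run-through either.
Dress Warm-up starts before Sectional Take ends → Sectional Take and Dress Warm-up overlap.
Overlapping pairs: Dress Tracking & Sectional Run-through, Dress Warm-up & Sectional Take — 2 in total.

2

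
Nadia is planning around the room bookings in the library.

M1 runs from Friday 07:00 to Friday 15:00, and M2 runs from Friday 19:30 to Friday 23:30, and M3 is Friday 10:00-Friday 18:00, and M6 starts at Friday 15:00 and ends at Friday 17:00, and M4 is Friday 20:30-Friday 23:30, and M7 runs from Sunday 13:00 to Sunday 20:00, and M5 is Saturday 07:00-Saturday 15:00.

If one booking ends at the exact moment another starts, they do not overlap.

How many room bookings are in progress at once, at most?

Walk through starts and ends in time order (an end at T is processed before a start at T):
Friday 07:00 start M1 → 1
Friday 10:00 start M3 → 2
Friday 15:00 end M1 → 1
Friday 15:00 start M6 → 2
Friday 17:00 end M6 → 1
Friday 18:00 end M3 → 0
Friday 19:30 start M2 → 1
Friday 20:30 start M4 → 2
Friday 23:30 end M2 → 1
Friday 23:30 end M4 → 0
Saturday 07:00 start M5 → 1
Saturday 15:00 end M5 → 0
Sunday 13:00 start M7 → 1
Sunday 20:00 end M7 → 0
Peak is 2, at Friday 10:00 (M1, M3).

2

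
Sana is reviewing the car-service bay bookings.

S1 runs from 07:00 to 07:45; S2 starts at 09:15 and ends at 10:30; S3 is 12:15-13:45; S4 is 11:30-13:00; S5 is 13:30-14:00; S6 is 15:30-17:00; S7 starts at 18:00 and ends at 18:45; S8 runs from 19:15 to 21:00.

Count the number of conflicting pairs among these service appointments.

2

Sorted by start: S1, S2, S4, S3, S5, S6, S7, S8.
S2 starts after S1 ends; S1 is clear from here.
S4 starts after S2 ends; S2 is clear from here.
S3 starts before S4 ends → S4 and S3 overlap.
S5 starts after S4 ends; S4 is clear from here.
S5 starts before S3 ends → S3 and S5 overlap.
S6 starts after S3 ends; S3 is clear from here.
S6 starts after S5 ends; S5 is clear from here.
S7 starts after S6 ends; S6 is clear from here.
S8 starts after S7 ends.
Overlapping pairs: S3 & S4, S3 & S5 — 2 in total.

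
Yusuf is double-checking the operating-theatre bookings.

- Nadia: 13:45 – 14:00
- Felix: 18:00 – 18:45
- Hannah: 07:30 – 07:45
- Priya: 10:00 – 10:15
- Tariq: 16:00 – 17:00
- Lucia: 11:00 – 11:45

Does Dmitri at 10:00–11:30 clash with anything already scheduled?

Yes — it overlaps Lucia, Priya

Hannah: ends 07:45 at or before Dmitri starts 10:00 → clear.
Priya: starts 10:00 before Dmitri ends 11:30, and ends 10:15 after Dmitri starts 10:00 → overlap.
Lucia: starts 11:00 before Dmitri ends 11:30, and ends 11:45 after Dmitri starts 10:00 → overlap.
Nadia: starts 13:45 at or after Dmitri ends 11:30 → clear.
Tariq: starts 16:00 at or after Dmitri ends 11:30 → clear.
Felix: starts 18:00 at or after Dmitri ends 11:30 → clear.
Dmitri overlaps Priya, Lucia.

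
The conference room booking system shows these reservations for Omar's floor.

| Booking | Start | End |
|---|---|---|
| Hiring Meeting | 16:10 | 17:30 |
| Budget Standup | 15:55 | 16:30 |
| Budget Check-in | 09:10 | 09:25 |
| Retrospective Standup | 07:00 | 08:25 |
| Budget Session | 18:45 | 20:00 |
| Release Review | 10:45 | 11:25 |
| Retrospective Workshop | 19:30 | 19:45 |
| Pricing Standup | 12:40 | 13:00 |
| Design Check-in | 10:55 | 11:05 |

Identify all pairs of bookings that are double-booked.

Budget Session & Retrospective Workshop, Budget Standup & Hiring Meeting, Design Check-in & Release Review

Check each pair: they overlap iff neither finishes before the other starts.
Sorted by start: Retrospective Standup, Budget Check-in, Release Review, Design Check-in, Pricing Standup, Budget Standup, Hiring Meeting, Budget Session, Retrospective Workshop.
Budget Check-in starts after Retrospective Standup ends — done with Retrospective Standup.
Release Review starts after Budget Check-in ends — done with Budget Check-in.
Design Check-in starts before Release Review ends → Release Review and Design Check-in overlap.
Pricing Standup starts after Release Review ends — done with Release Review.
Pricing Standup starts after Design Check-in ends — done with Design Check-in.
Budget Standup starts after Pricing Standup ends — done with Pricing Standup.
Hiring Meeting starts before Budget Standup ends → Budget Standup and Hiring Meeting overlap.
Budget Session starts after Budget Standup ends — done with Budget Standup.
Budget Session starts after Hiring Meeting ends — done with Hiring Meeting.
Retrospective Workshop starts before Budget Session ends → Budget Session and Retrospective Workshop overlap.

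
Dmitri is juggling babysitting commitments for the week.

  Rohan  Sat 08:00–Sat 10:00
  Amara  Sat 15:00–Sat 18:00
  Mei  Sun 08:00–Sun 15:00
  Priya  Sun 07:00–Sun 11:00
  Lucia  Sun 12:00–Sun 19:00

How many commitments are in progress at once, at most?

Sweep the timeline, counting +1 at each start and −1 at each end (ends before starts at a tie):
Sat 08:00 start Rohan → 1
Sat 10:00 end Rohan → 0
Sat 15:00 start Amara → 1
Sat 18:00 end Amara → 0
Sun 07:00 start Priya → 1
Sun 08:00 start Mei → 2
Sun 11:00 end Priya → 1
Sun 12:00 start Lucia → 2
Sun 15:00 end Mei → 1
Sun 19:00 end Lucia → 0
Peak is 2, at Sun 08:00 (Mei, Priya).

2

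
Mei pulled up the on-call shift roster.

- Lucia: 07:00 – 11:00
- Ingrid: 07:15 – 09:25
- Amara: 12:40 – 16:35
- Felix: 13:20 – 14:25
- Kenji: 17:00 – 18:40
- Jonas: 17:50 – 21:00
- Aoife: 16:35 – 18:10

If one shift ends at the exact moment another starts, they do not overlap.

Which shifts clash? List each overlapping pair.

Sorted by start: Lucia, Ingrid, Amara, Felix, Aoife, Kenji, Jonas.
Ingrid starts before Lucia ends → Lucia and Ingrid overlap.
Amara starts after Lucia ends, so nothing later overlaps Lucia either.
Amara starts after Ingrid ends, so nothing later overlaps Ingrid either.
Felix starts before Amara ends → Amara and Felix overlap.
Aoife starts exactly when Amara ends (back-to-back, no overlap), so nothing later overlaps Amara either.
Aoife starts after Felix ends, so nothing later overlaps Felix either.
Kenji starts before Aoife ends → Aoife and Kenji overlap.
Jonas starts before Aoife ends → Aoife and Jonas overlap.
Jonas starts before Kenji ends → Kenji and Jonas overlap.

Amara & Felix, Aoife & Jonas, Aoife & Kenji, Ingrid & Lucia, Jonas & Kenji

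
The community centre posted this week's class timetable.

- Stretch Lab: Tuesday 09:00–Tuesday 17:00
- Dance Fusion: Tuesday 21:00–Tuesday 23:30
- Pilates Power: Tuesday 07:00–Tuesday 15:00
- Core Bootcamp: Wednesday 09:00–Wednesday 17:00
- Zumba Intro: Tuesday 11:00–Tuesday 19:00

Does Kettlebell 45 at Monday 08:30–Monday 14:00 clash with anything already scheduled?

No — it doesn't clash with anything

Pilates Power: starts Tuesday 07:00 at or after Kettlebell 45 ends Monday 14:00 → clear.
Stretch Lab: starts Tuesday 09:00 at or after Kettlebell 45 ends Monday 14:00 → clear.
Zumba Intro: starts Tuesday 11:00 at or after Kettlebell 45 ends Monday 14:00 → clear.
Dance Fusion: starts Tuesday 21:00 at or after Kettlebell 45 ends Monday 14:00 → clear.
Core Bootcamp: starts Wednesday 09:00 at or after Kettlebell 45 ends Monday 14:00 → clear.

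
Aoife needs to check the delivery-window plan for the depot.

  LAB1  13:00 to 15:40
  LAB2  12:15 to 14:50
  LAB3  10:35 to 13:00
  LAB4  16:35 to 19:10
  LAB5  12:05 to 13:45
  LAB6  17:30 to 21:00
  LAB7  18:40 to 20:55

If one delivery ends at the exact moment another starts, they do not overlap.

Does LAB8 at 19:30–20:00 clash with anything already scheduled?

LAB3: ends 13:00 at or before LAB8 starts 19:30 → clear.
LAB5: ends 13:45 at or before LAB8 starts 19:30 → clear.
LAB2: ends 14:50 at or before LAB8 starts 19:30 → clear.
LAB1: ends 15:40 at or before LAB8 starts 19:30 → clear.
LAB4: ends 19:10 at or before LAB8 starts 19:30 → clear.
LAB6: starts 17:30 before LAB8 ends 20:00, and ends 21:00 after LAB8 starts 19:30 → overlap.
LAB7: starts 18:40 before LAB8 ends 20:00, and ends 20:55 after LAB8 starts 19:30 → overlap.
LAB8 overlaps LAB6, LAB7.

Yes — it overlaps LAB6, LAB7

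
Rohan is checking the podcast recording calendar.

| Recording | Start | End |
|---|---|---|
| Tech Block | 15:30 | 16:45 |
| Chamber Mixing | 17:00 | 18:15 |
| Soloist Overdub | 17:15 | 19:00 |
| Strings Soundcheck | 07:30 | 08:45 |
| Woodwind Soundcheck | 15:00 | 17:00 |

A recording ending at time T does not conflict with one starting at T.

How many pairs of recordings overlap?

Check each pair: they overlap iff neither finishes before the other starts.
Sorted by start: Strings Soundcheck, Woodwind Soundcheck, Tech Block, Chamber Mixing, Soloist Overdub.
Woodwind Soundcheck starts after Strings Soundcheck ends; Strings Soundcheck is clear from here.
Tech Block starts before Woodwind Soundcheck ends → Woodwind Soundcheck and Tech Block overlap.
Chamber Mixing starts exactly when Woodwind Soundcheck ends (back-to-back, no overlap); Woodwind Soundcheck is clear from here.
Chamber Mixing starts after Tech Block ends; Tech Block is clear from here.
Soloist Overdub starts before Chamber Mixing ends → Chamber Mixing and Soloist Overdub overlap.
Overlapping pairs: Chamber Mixing & Soloist Overdub, Tech Block & Woodwind Soundcheck — 2 in total.

2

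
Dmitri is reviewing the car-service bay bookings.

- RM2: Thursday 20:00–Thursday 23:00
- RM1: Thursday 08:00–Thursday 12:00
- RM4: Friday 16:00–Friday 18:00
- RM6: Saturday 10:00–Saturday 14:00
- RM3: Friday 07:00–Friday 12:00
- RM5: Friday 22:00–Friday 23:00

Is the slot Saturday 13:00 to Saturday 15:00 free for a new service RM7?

RM1: ends Thursday 12:00 at or before RM7 starts Saturday 13:00 → clear.
RM2: ends Thursday 23:00 at or before RM7 starts Saturday 13:00 → clear.
RM3: ends Friday 12:00 at or before RM7 starts Saturday 13:00 → clear.
RM4: ends Friday 18:00 at or before RM7 starts Saturday 13:00 → clear.
RM5: ends Friday 23:00 at or before RM7 starts Saturday 13:00 → clear.
RM6: starts Saturday 10:00 before RM7 ends Saturday 15:00, and ends Saturday 14:00 after RM7 starts Saturday 13:00 → overlap.
RM7 overlaps RM6.

No — it overlaps RM6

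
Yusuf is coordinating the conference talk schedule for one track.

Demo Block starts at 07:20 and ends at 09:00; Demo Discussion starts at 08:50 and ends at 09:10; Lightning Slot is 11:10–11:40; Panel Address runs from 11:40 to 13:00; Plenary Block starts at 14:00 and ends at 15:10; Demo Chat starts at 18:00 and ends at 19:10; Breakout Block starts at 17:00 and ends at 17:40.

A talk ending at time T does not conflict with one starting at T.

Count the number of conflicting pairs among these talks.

Sorted by start: Demo Block, Demo Discussion, Lightning Slot, Panel Address, Plenary Block, Breakout Block, Demo Chat.
Demo Discussion starts before Demo Block ends → Demo Block and Demo Discussion overlap.
Lightning Slot starts after Demo Block ends — done with Demo Block.
Lightning Slot starts after Demo Discussion ends — done with Demo Discussion.
Panel Address starts exactly when Lightning Slot ends (back-to-back, no overlap) — done with Lightning Slot.
Plenary Block starts after Panel Address ends — done with Panel Address.
Breakout Block starts after Plenary Block ends — done with Plenary Block.
Demo Chat starts after Breakout Block ends.
Overlapping pairs: Demo Block & Demo Discussion — 1 in total.

1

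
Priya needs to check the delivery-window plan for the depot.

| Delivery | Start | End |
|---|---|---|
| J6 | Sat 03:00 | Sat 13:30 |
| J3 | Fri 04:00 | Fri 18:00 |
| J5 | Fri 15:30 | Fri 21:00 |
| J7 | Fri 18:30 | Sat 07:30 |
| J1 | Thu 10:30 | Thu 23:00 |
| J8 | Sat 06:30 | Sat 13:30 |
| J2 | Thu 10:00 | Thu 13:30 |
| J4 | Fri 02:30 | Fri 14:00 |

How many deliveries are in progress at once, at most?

3

Sort all start/end points and keep a running count:
Thu 10:00 start J2 → 1
Thu 10:30 start J1 → 2
Thu 13:30 end J2 → 1
Thu 23:00 end J1 → 0
Fri 02:30 start J4 → 1
Fri 04:00 start J3 → 2
Fri 14:00 end J4 → 1
Fri 15:30 start J5 → 2
Fri 18:00 end J3 → 1
Fri 18:30 start J7 → 2
Fri 21:00 end J5 → 1
Sat 03:00 start J6 → 2
Sat 06:30 start J8 → 3
Sat 07:30 end J7 → 2
Sat 13:30 end J6 → 1
Sat 13:30 end J8 → 0
Peak is 3, at Sat 06:30 (J6, J7, J8).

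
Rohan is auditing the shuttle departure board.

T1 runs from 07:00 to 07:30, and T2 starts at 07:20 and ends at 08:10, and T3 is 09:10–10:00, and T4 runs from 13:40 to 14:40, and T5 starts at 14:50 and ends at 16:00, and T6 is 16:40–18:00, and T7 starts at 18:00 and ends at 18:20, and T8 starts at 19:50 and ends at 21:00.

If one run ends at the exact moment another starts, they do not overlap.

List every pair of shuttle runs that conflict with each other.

Check each pair: they overlap iff neither finishes before the other starts.
Sorted by start: T1, T2, T3, T4, T5, T6, T7, T8.
T2 starts before T1 ends → T1 and T2 overlap.
T3 starts after T1 ends, so T1 has no further overlaps.
T3 starts after T2 ends, so T2 has no further overlaps.
T4 starts after T3 ends, so T3 has no further overlaps.
T5 starts after T4 ends, so T4 has no further overlaps.
T6 starts after T5 ends, so T5 has no further overlaps.
T7 starts exactly when T6 ends (back-to-back, no overlap), so T6 has no further overlaps.
T8 starts after T7 ends.

T1 & T2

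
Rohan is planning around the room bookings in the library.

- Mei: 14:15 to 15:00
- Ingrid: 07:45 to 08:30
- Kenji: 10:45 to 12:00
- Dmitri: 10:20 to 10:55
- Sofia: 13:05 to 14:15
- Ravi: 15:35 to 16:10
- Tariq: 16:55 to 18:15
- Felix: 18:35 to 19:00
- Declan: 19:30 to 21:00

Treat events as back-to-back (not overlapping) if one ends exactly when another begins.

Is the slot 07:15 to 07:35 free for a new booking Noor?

Ingrid: starts 07:45 at or after Noor ends 07:35 → clear.
Dmitri: starts 10:20 at or after Noor ends 07:35 → clear.
Kenji: starts 10:45 at or after Noor ends 07:35 → clear.
Sofia: starts 13:05 at or after Noor ends 07:35 → clear.
Mei: starts 14:15 at or after Noor ends 07:35 → clear.
Ravi: starts 15:35 at or after Noor ends 07:35 → clear.
Tariq: starts 16:55 at or after Noor ends 07:35 → clear.
Felix: starts 18:35 at or after Noor ends 07:35 → clear.
Declan: starts 19:30 at or after Noor ends 07:35 → clear.

Yes — the slot is free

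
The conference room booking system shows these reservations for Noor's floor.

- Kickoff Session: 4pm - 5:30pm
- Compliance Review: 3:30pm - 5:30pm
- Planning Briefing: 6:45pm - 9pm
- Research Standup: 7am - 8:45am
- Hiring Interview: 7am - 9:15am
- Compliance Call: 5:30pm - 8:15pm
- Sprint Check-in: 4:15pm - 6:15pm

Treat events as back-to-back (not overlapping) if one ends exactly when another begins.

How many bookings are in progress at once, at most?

3

Walk through starts and ends in time order (an end at T is processed before a start at T):
7am start Hiring Interview → 1
7am start Research Standup → 2
8:45am end Research Standup → 1
9:15am end Hiring Interview → 0
3:30pm start Compliance Review → 1
4pm start Kickoff Session → 2
4:15pm start Sprint Check-in → 3
5:30pm end Compliance Review → 2
5:30pm end Kickoff Session → 1
5:30pm start Compliance Call → 2
6:15pm end Sprint Check-in → 1
6:45pm start Planning Briefing → 2
8:15pm end Compliance Call → 1
9pm end Planning Briefing → 0
Peak is 3, at 4:15pm (Compliance Review, Kickoff Session, Sprint Check-in).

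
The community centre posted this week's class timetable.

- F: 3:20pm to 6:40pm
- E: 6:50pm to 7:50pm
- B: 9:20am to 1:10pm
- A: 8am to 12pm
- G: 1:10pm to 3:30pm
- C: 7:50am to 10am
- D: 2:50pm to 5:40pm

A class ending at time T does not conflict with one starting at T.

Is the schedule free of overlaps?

No

Sorted by start: C, A, B, G, D, F, E.
A starts before C ends → C and A overlap.
That's a conflict, so the schedule is not conflict-free.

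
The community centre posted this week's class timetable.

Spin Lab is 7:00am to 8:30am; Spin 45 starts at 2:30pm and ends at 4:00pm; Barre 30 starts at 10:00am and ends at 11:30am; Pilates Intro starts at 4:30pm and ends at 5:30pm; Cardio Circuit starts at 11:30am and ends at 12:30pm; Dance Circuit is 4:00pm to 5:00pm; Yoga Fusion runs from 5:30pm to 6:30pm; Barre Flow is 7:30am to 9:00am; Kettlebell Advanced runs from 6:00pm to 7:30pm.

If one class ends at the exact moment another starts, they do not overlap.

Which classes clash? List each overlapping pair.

Sorted by start: Spin Lab, Barre Flow, Barre 30, Cardio Circuit, Spin 45, Dance Circuit, Pilates Intro, Yoga Fusion, Kettlebell Advanced.
Barre Flow starts before Spin Lab ends → Spin Lab and Barre Flow overlap.
Barre 30 starts after Spin Lab ends — done with Spin Lab.
Barre 30 starts after Barre Flow ends — done with Barre Flow.
Cardio Circuit starts exactly when Barre 30 ends (back-to-back, no overlap) — done with Barre 30.
Spin 45 starts after Cardio Circuit ends — done with Cardio Circuit.
Dance Circuit starts exactly when Spin 45 ends (back-to-back, no overlap) — done with Spin 45.
Pilates Intro starts before Dance Circuit ends → Dance Circuit and Pilates Intro overlap.
Yoga Fusion starts after Dance Circuit ends — done with Dance Circuit.
Yoga Fusion starts exactly when Pilates Intro ends (back-to-back, no overlap) — done with Pilates Intro.
Kettlebell Advanced starts before Yoga Fusion ends → Yoga Fusion and Kettlebell Advanced overlap.

Barre Flow & Spin Lab, Dance Circuit & Pilates Intro, Kettlebell Advanced & Yoga Fusion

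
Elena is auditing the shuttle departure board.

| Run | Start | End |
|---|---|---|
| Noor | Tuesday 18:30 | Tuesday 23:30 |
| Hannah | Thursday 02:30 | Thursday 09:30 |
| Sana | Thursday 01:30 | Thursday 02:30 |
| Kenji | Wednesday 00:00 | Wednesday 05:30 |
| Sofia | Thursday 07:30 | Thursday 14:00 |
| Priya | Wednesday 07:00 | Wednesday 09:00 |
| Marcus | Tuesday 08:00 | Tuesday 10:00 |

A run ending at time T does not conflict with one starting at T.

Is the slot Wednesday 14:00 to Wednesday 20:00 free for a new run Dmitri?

Marcus: ends Tuesday 10:00 at or before Dmitri starts Wednesday 14:00 → clear.
Noor: ends Tuesday 23:30 at or before Dmitri starts Wednesday 14:00 → clear.
Kenji: ends Wednesday 05:30 at or before Dmitri starts Wednesday 14:00 → clear.
Priya: ends Wednesday 09:00 at or before Dmitri starts Wednesday 14:00 → clear.
Sana: starts Thursday 01:30 at or after Dmitri ends Wednesday 20:00 → clear.
Hannah: starts Thursday 02:30 at or after Dmitri ends Wednesday 20:00 → clear.
Sofia: starts Thursday 07:30 at or after Dmitri ends Wednesday 20:00 → clear.

Yes — the slot is free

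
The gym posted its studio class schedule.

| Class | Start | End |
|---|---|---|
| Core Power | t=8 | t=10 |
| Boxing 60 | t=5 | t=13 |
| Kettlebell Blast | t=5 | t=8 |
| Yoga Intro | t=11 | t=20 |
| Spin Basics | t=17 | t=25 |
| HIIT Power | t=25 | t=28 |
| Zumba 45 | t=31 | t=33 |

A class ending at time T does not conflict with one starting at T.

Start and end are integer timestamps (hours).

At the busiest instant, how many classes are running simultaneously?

2

Sort all start/end points and keep a running count:
t=5 start Boxing 60 → 1
t=5 start Kettlebell Blast → 2
t=8 end Kettlebell Blast → 1
t=8 start Core Power → 2
t=10 end Core Power → 1
t=11 start Yoga Intro → 2
t=13 end Boxing 60 → 1
t=17 start Spin Basics → 2
t=20 end Yoga Intro → 1
t=25 end Spin Basics → 0
t=25 start HIIT Power → 1
t=28 end HIIT Power → 0
t=31 start Zumba 45 → 1
t=33 end Zumba 45 → 0
Peak is 2, at t=5 (Boxing 60, Kettlebell Blast).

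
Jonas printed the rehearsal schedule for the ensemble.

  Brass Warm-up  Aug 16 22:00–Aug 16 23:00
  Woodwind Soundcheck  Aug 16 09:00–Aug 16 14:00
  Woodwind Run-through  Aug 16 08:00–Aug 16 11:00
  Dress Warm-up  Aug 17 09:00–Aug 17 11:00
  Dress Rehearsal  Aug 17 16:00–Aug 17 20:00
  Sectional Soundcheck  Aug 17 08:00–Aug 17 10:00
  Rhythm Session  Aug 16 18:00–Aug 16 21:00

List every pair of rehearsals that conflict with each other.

Sorted by start: Woodwind Run-through, Woodwind Soundcheck, Rhythm Session, Brass Warm-up, Sectional Soundcheck, Dress Warm-up, Dress Rehearsal.
Woodwind Soundcheck starts before Woodwind Run-through ends → Woodwind Run-through and Woodwind Soundcheck overlap.
Rhythm Session starts after Woodwind Run-through ends — done with Woodwind Run-through.
Rhythm Session starts after Woodwind Soundcheck ends — done with Woodwind Soundcheck.
Brass Warm-up starts after Rhythm Session ends — done with Rhythm Session.
Sectional Soundcheck starts after Brass Warm-up ends — done with Brass Warm-up.
Dress Warm-up starts before Sectional Soundcheck ends → Sectional Soundcheck and Dress Warm-up overlap.
Dress Rehearsal starts after Sectional Soundcheck ends.
Dress Rehearsal starts after Dress Warm-up ends.

Dress Warm-up & Sectional Soundcheck, Woodwind Run-through & Woodwind Soundcheck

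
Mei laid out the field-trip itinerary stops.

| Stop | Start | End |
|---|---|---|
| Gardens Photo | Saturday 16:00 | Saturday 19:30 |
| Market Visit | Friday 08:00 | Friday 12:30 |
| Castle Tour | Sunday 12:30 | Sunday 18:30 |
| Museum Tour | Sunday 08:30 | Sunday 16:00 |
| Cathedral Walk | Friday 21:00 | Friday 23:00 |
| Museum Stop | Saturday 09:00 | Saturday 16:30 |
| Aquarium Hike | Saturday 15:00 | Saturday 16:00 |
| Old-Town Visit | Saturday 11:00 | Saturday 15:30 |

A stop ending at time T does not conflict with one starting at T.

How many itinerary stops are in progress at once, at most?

Sweep the timeline, counting +1 at each start and −1 at each end (ends before starts at a tie):
Friday 08:00 start Market Visit → 1
Friday 12:30 end Market Visit → 0
Friday 21:00 start Cathedral Walk → 1
Friday 23:00 end Cathedral Walk → 0
Saturday 09:00 start Museum Stop → 1
Saturday 11:00 start Old-Town Visit → 2
Saturday 15:00 start Aquarium Hike → 3
Saturday 15:30 end Old-Town Visit → 2
Saturday 16:00 end Aquarium Hike → 1
Saturday 16:00 start Gardens Photo → 2
Saturday 16:30 end Museum Stop → 1
Saturday 19:30 end Gardens Photo → 0
Sunday 08:30 start Museum Tour → 1
Sunday 12:30 start Castle Tour → 2
Sunday 16:00 end Museum Tour → 1
Sunday 18:30 end Castle Tour → 0
Peak is 3, at Saturday 15:00 (Aquarium Hike, Museum Stop, Old-Town Visit).

3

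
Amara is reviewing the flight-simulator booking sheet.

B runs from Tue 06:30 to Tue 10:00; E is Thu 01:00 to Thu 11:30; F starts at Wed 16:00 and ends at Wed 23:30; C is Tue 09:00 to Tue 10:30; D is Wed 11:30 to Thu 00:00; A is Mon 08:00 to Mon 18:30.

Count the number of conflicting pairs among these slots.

Sorted by start: A, B, C, D, F, E.
B starts after A ends — done with A.
C starts before B ends → B and C overlap.
D starts after B ends — done with B.
D starts after C ends — done with C.
F starts before D ends → D and F overlap.
E starts after D ends.
E starts after F ends.
Overlapping pairs: B & C, D & F — 2 in total.

2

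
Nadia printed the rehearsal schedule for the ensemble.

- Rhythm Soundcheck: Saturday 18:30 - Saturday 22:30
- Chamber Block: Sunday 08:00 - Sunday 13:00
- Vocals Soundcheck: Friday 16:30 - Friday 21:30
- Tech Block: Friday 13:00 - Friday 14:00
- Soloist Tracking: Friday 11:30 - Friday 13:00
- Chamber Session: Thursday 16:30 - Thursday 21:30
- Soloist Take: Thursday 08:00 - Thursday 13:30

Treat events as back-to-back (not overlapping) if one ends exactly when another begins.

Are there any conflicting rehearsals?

No

Two intervals overlap when each starts before the other ends.
Sorted by start: Soloist Take, Chamber Session, Soloist Tracking, Tech Block, Vocals Soundcheck, Rhythm Soundcheck, Chamber Block.
Chamber Session starts after Soloist Take ends, so Soloist Take has no further overlaps.
Soloist Tracking starts after Chamber Session ends, so Chamber Session has no further overlaps.
Tech Block starts exactly when Soloist Tracking ends (back-to-back, no overlap), so Soloist Tracking has no further overlaps.
Vocals Soundcheck starts after Tech Block ends, so Tech Block has no further overlaps.
Rhythm Soundcheck starts after Vocals Soundcheck ends, so Vocals Soundcheck has no further overlaps.
Chamber Block starts after Rhythm Soundcheck ends.
Every pair is clear; the schedule has no overlaps.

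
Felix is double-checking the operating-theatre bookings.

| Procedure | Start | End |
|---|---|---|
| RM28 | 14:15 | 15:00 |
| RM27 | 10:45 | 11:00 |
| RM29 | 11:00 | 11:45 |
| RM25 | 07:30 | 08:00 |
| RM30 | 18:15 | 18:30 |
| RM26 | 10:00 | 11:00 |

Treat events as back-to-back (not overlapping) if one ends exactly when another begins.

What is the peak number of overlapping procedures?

2

Sort all start/end points and keep a running count:
07:30 start RM25 → 1
08:00 end RM25 → 0
10:00 start RM26 → 1
10:45 start RM27 → 2
11:00 end RM26 → 1
11:00 end RM27 → 0
11:00 start RM29 → 1
11:45 end RM29 → 0
14:15 start RM28 → 1
15:00 end RM28 → 0
18:15 start RM30 → 1
18:30 end RM30 → 0
Peak is 2, at 10:45 (RM26, RM27).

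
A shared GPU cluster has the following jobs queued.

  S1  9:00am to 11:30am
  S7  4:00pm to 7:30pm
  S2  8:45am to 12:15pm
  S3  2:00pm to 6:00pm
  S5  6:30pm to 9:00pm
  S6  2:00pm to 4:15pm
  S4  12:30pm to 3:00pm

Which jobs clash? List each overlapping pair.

Two intervals overlap when each starts before the other ends.
Sorted by start: S2, S1, S4, S3, S6, S7, S5.
S1 starts before S2 ends → S2 and S1 overlap.
S4 starts after S2 ends, so S2 has no further overlaps.
S4 starts after S1 ends, so S1 has no further overlaps.
S3 starts before S4 ends → S4 and S3 overlap.
S6 starts before S4 ends → S4 and S6 overlap.
S7 starts after S4 ends, so S4 has no further overlaps.
S6 starts before S3 ends → S3 and S6 overlap.
S7 starts before S3 ends → S3 and S7 overlap.
S5 starts after S3 ends.
S7 starts before S6 ends → S6 and S7 overlap.
S5 starts after S6 ends.
S5 starts before S7 ends → S7 and S5 overlap.

S1 & S2, S3 & S4, S3 & S6, S3 & S7, S4 & S6, S5 & S7, S6 & S7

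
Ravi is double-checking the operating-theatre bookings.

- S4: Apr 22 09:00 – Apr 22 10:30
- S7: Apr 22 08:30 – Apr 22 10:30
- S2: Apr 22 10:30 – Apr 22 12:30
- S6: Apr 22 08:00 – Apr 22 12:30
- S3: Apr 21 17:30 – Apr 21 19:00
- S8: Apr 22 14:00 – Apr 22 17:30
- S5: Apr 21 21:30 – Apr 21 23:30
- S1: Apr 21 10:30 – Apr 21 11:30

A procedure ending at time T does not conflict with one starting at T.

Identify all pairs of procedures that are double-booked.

Check each pair: they overlap iff neither finishes before the other starts.
Sorted by start: S1, S3, S5, S6, S7, S4, S2, S8.
S3 starts after S1 ends — done with S1.
S5 starts after S3 ends — done with S3.
S6 starts after S5 ends — done with S5.
S7 starts before S6 ends → S6 and S7 overlap.
S4 starts before S6 ends → S6 and S4 overlap.
S2 starts before S6 ends → S6 and S2 overlap.
S8 starts after S6 ends.
S4 starts before S7 ends → S7 and S4 overlap.
S2 starts exactly when S7 ends (back-to-back, no overlap) — done with S7.
S2 starts exactly when S4 ends (back-to-back, no overlap) — done with S4.
S8 starts after S2 ends.

S2 & S6, S4 & S6, S4 & S7, S6 & S7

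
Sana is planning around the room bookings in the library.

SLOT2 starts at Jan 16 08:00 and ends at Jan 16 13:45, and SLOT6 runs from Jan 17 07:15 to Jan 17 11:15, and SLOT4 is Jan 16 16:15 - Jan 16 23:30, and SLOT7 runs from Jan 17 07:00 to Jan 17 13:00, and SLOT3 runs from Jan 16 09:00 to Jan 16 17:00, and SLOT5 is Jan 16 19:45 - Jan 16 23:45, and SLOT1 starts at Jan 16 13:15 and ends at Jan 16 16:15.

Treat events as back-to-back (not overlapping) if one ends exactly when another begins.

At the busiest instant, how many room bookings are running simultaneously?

Sweep the timeline, counting +1 at each start and −1 at each end (ends before starts at a tie):
Jan 16 08:00 start SLOT2 → 1
Jan 16 09:00 start SLOT3 → 2
Jan 16 13:15 start SLOT1 → 3
Jan 16 13:45 end SLOT2 → 2
Jan 16 16:15 end SLOT1 → 1
Jan 16 16:15 start SLOT4 → 2
Jan 16 17:00 end SLOT3 → 1
Jan 16 19:45 start SLOT5 → 2
Jan 16 23:30 end SLOT4 → 1
Jan 16 23:45 end SLOT5 → 0
Jan 17 07:00 start SLOT7 → 1
Jan 17 07:15 start SLOT6 → 2
Jan 17 11:15 end SLOT6 → 1
Jan 17 13:00 end SLOT7 → 0
Peak is 3, at Jan 16 13:15 (SLOT1, SLOT2, SLOT3).

3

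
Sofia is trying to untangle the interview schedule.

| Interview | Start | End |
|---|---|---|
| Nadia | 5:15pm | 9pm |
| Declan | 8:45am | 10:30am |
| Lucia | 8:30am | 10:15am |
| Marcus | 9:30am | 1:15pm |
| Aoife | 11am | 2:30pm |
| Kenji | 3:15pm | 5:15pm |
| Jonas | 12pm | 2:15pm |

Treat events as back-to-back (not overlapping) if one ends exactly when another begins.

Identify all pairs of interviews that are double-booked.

Two intervals overlap when each starts before the other ends.
Sorted by start: Lucia, Declan, Marcus, Aoife, Jonas, Kenji, Nadia.
Declan starts before Lucia ends → Lucia and Declan overlap.
Marcus starts before Lucia ends → Lucia and Marcus overlap.
Aoife starts after Lucia ends, so nothing later overlaps Lucia either.
Marcus starts before Declan ends → Declan and Marcus overlap.
Aoife starts after Declan ends, so nothing later overlaps Declan either.
Aoife starts before Marcus ends → Marcus and Aoife overlap.
Jonas starts before Marcus ends → Marcus and Jonas overlap.
Kenji starts after Marcus ends, so nothing later overlaps Marcus either.
Jonas starts before Aoife ends → Aoife and Jonas overlap.
Kenji starts after Aoife ends, so nothing later overlaps Aoife either.
Kenji starts after Jonas ends, so nothing later overlaps Jonas either.
Nadia starts exactly when Kenji ends (back-to-back, no overlap).

Aoife & Jonas, Aoife & Marcus, Declan & Lucia, Declan & Marcus, Jonas & Marcus, Lucia & Marcus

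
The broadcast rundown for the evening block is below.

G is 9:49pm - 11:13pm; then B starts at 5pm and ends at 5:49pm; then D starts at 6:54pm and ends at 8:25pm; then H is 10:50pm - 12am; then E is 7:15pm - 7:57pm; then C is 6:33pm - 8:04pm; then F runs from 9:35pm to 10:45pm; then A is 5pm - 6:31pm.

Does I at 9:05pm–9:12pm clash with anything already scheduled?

No — it doesn't clash with anything

A: ends 6:31pm at or before I starts 9:05pm → clear.
B: ends 5:49pm at or before I starts 9:05pm → clear.
C: ends 8:04pm at or before I starts 9:05pm → clear.
D: ends 8:25pm at or before I starts 9:05pm → clear.
E: ends 7:57pm at or before I starts 9:05pm → clear.
F: starts 9:35pm at or after I ends 9:12pm → clear.
G: starts 9:49pm at or after I ends 9:12pm → clear.
H: starts 10:50pm at or after I ends 9:12pm → clear.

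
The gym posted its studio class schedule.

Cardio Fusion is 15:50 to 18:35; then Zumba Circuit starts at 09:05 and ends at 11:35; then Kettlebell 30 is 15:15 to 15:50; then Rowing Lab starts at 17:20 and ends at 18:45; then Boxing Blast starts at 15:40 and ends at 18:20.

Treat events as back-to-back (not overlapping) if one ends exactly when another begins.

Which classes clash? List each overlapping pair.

Boxing Blast & Cardio Fusion, Boxing Blast & Kettlebell 30, Boxing Blast & Rowing Lab, Cardio Fusion & Rowing Lab

Check each pair: they overlap iff neither finishes before the other starts.
Sorted by start: Zumba Circuit, Kettlebell 30, Boxing Blast, Cardio Fusion, Rowing Lab.
Kettlebell 30 starts after Zumba Circuit ends, so nothing later overlaps Zumba Circuit either.
Boxing Blast starts before Kettlebell 30 ends → Kettlebell 30 and Boxing Blast overlap.
Cardio Fusion starts exactly when Kettlebell 30 ends (back-to-back, no overlap), so nothing later overlaps Kettlebell 30 either.
Cardio Fusion starts before Boxing Blast ends → Boxing Blast and Cardio Fusion overlap.
Rowing Lab starts before Boxing Blast ends → Boxing Blast and Rowing Lab overlap.
Rowing Lab starts before Cardio Fusion ends → Cardio Fusion and Rowing Lab overlap.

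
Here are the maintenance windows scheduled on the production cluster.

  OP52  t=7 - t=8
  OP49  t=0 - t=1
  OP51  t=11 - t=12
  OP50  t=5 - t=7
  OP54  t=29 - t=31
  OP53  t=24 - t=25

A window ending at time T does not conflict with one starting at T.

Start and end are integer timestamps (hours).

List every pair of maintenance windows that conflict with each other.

Sorted by start: OP49, OP50, OP52, OP51, OP53, OP54.
OP50 starts after OP49 ends — done with OP49.
OP52 starts exactly when OP50 ends (back-to-back, no overlap) — done with OP50.
OP51 starts after OP52 ends — done with OP52.
OP53 starts after OP51 ends — done with OP51.
OP54 starts after OP53 ends.

no overlapping pairs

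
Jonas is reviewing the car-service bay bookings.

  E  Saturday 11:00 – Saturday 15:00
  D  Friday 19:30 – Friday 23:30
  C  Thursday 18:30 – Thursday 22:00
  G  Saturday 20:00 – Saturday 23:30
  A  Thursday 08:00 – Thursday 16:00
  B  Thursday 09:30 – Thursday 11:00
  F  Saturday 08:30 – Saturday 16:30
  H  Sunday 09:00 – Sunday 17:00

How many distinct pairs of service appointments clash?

Sorted by start: A, B, C, D, F, E, G, H.
B starts before A ends → A and B overlap.
C starts after A ends; A is clear from here.
C starts after B ends; B is clear from here.
D starts after C ends; C is clear from here.
F starts after D ends; D is clear from here.
E starts before F ends → F and E overlap.
G starts after F ends; F is clear from here.
G starts after E ends; E is clear from here.
H starts after G ends.
Overlapping pairs: A & B, E & F — 2 in total.

2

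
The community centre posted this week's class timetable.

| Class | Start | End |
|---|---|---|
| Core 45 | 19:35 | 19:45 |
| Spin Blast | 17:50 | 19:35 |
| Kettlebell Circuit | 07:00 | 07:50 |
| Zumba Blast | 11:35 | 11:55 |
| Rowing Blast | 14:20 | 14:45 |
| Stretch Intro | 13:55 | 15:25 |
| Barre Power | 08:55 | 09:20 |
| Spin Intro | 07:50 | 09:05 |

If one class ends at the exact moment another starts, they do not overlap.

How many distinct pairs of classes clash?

Sorted by start: Kettlebell Circuit, Spin Intro, Barre Power, Zumba Blast, Stretch Intro, Rowing Blast, Spin Blast, Core 45.
Spin Intro starts exactly when Kettlebell Circuit ends (back-to-back, no overlap), so Kettlebell Circuit has no further overlaps.
Barre Power starts before Spin Intro ends → Spin Intro and Barre Power overlap.
Zumba Blast starts after Spin Intro ends, so Spin Intro has no further overlaps.
Zumba Blast starts after Barre Power ends, so Barre Power has no further overlaps.
Stretch Intro starts after Zumba Blast ends, so Zumba Blast has no further overlaps.
Rowing Blast starts before Stretch Intro ends → Stretch Intro and Rowing Blast overlap.
Spin Blast starts after Stretch Intro ends, so Stretch Intro has no further overlaps.
Spin Blast starts after Rowing Blast ends, so Rowing Blast has no further overlaps.
Core 45 starts exactly when Spin Blast ends (back-to-back, no overlap).
Overlapping pairs: Barre Power & Spin Intro, Rowing Blast & Stretch Intro — 2 in total.

2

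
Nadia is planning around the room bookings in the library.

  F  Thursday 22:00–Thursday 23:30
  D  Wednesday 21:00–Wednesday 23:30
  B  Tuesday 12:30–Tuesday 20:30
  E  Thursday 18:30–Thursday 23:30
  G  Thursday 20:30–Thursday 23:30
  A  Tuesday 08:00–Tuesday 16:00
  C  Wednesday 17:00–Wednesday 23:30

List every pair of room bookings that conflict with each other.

A & B, C & D, E & F, E & G, F & G

Check each pair: they overlap iff neither finishes before the other starts.
Sorted by start: A, B, C, D, E, G, F.
B starts before A ends → A and B overlap.
C starts after A ends, so A has no further overlaps.
C starts after B ends, so B has no further overlaps.
D starts before C ends → C and D overlap.
E starts after C ends, so C has no further overlaps.
E starts after D ends, so D has no further overlaps.
G starts before E ends → E and G overlap.
F starts before E ends → E and F overlap.
F starts before G ends → G and F overlap.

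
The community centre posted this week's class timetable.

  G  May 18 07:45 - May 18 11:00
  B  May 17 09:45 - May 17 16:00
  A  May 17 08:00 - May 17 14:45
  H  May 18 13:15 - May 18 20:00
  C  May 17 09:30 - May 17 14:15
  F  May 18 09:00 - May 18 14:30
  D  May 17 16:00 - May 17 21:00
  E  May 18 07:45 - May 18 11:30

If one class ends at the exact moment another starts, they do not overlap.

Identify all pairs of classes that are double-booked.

Sorted by start: A, C, B, D, E, G, F, H.
C starts before A ends → A and C overlap.
B starts before A ends → A and B overlap.
D starts after A ends; A is clear from here.
B starts before C ends → C and B overlap.
D starts after C ends; C is clear from here.
D starts exactly when B ends (back-to-back, no overlap); B is clear from here.
E starts after D ends; D is clear from here.
G starts before E ends → E and G overlap.
F starts before E ends → E and F overlap.
H starts after E ends.
F starts before G ends → G and F overlap.
H starts after G ends.
H starts before F ends → F and H overlap.

A & B, A & C, B & C, E & F, E & G, F & G, F & H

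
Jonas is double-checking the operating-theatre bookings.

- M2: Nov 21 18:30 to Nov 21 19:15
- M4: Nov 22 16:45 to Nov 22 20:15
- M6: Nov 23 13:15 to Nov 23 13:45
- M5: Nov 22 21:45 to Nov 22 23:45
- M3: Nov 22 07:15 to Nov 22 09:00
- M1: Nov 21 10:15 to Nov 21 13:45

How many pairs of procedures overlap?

0

Sorted by start: M1, M2, M3, M4, M5, M6.
M2 starts after M1 ends; M1 is clear from here.
M3 starts after M2 ends; M2 is clear from here.
M4 starts after M3 ends; M3 is clear from here.
M5 starts after M4 ends; M4 is clear from here.
M6 starts after M5 ends.
No pair overlaps.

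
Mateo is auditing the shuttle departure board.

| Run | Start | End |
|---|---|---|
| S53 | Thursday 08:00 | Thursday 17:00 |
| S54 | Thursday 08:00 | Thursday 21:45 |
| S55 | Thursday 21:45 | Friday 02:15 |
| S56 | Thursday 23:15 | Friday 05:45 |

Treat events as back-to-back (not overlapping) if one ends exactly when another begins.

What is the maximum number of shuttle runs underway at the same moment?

2

Walk through starts and ends in time order (an end at T is processed before a start at T):
Thursday 08:00 start S53 → 1
Thursday 08:00 start S54 → 2
Thursday 17:00 end S53 → 1
Thursday 21:45 end S54 → 0
Thursday 21:45 start S55 → 1
Thursday 23:15 start S56 → 2
Friday 02:15 end S55 → 1
Friday 05:45 end S56 → 0
Peak is 2, at Thursday 08:00 (S53, S54).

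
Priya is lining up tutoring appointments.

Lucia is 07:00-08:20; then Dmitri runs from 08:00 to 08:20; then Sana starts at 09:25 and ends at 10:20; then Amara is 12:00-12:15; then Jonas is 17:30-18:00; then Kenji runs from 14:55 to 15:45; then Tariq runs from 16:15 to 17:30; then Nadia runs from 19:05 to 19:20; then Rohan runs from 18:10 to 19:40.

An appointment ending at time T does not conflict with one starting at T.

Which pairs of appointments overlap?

Dmitri & Lucia, Nadia & Rohan

Sorted by start: Lucia, Dmitri, Sana, Amara, Kenji, Tariq, Jonas, Rohan, Nadia.
Dmitri starts before Lucia ends → Lucia and Dmitri overlap.
Sana starts after Lucia ends, so nothing later overlaps Lucia either.
Sana starts after Dmitri ends, so nothing later overlaps Dmitri either.
Amara starts after Sana ends, so nothing later overlaps Sana either.
Kenji starts after Amara ends, so nothing later overlaps Amara either.
Tariq starts after Kenji ends, so nothing later overlaps Kenji either.
Jonas starts exactly when Tariq ends (back-to-back, no overlap), so nothing later overlaps Tariq either.
Rohan starts after Jonas ends, so nothing later overlaps Jonas either.
Nadia starts before Rohan ends → Rohan and Nadia overlap.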